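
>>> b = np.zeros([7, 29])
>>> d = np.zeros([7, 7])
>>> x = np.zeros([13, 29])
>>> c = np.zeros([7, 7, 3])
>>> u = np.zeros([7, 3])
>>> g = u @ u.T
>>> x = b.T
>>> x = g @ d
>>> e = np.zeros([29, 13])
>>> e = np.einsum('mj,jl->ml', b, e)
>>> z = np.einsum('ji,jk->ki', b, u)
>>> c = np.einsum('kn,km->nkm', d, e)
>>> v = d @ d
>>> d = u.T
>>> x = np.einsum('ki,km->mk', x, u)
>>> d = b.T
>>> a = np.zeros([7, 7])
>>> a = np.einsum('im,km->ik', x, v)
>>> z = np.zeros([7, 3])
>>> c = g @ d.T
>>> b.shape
(7, 29)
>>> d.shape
(29, 7)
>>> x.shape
(3, 7)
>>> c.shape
(7, 29)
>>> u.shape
(7, 3)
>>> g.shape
(7, 7)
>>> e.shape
(7, 13)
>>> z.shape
(7, 3)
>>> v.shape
(7, 7)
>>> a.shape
(3, 7)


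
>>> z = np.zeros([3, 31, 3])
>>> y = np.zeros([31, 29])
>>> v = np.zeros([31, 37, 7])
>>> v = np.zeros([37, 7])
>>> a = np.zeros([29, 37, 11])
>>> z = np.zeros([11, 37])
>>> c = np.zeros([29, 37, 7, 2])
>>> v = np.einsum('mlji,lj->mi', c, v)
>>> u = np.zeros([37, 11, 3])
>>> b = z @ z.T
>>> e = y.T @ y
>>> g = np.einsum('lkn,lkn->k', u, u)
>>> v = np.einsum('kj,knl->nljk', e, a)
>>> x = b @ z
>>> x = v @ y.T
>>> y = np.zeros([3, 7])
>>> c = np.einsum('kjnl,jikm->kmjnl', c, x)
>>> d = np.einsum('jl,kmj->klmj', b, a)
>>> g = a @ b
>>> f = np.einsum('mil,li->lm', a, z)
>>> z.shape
(11, 37)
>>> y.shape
(3, 7)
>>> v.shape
(37, 11, 29, 29)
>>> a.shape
(29, 37, 11)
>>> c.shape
(29, 31, 37, 7, 2)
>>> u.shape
(37, 11, 3)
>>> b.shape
(11, 11)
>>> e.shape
(29, 29)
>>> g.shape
(29, 37, 11)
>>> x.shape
(37, 11, 29, 31)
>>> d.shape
(29, 11, 37, 11)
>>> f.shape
(11, 29)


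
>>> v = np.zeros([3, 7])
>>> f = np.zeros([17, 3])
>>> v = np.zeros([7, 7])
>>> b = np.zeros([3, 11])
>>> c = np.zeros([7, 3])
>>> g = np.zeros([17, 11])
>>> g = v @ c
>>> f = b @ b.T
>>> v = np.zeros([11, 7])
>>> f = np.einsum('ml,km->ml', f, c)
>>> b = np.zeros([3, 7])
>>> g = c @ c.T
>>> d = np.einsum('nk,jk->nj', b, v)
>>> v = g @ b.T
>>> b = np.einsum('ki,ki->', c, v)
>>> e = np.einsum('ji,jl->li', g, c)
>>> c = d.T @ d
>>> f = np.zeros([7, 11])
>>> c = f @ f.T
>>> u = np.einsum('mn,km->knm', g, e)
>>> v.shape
(7, 3)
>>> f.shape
(7, 11)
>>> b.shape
()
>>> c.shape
(7, 7)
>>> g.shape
(7, 7)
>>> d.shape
(3, 11)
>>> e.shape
(3, 7)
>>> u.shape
(3, 7, 7)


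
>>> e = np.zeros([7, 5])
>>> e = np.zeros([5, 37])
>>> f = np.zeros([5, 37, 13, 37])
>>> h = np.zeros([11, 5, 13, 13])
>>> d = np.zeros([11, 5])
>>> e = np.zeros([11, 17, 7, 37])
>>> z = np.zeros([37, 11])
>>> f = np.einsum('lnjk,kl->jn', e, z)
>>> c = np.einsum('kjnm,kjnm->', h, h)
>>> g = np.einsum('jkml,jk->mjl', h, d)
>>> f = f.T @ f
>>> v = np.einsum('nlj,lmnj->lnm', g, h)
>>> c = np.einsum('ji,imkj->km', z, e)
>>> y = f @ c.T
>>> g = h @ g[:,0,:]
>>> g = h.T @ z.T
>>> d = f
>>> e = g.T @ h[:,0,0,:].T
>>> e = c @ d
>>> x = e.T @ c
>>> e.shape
(7, 17)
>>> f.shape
(17, 17)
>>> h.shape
(11, 5, 13, 13)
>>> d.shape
(17, 17)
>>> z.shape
(37, 11)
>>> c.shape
(7, 17)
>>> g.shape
(13, 13, 5, 37)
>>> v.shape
(11, 13, 5)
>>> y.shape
(17, 7)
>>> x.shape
(17, 17)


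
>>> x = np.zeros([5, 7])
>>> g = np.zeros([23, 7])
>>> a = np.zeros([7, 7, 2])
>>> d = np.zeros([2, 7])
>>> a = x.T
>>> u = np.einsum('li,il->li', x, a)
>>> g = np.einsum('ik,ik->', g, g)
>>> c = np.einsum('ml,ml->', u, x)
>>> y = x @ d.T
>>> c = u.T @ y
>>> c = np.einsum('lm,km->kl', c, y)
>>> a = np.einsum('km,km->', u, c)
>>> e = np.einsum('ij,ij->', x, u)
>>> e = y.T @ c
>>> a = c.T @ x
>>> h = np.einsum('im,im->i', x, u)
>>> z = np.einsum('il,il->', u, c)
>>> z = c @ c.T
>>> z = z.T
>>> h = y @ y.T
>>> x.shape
(5, 7)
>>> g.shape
()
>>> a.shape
(7, 7)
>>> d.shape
(2, 7)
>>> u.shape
(5, 7)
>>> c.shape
(5, 7)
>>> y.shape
(5, 2)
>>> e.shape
(2, 7)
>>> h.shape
(5, 5)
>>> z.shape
(5, 5)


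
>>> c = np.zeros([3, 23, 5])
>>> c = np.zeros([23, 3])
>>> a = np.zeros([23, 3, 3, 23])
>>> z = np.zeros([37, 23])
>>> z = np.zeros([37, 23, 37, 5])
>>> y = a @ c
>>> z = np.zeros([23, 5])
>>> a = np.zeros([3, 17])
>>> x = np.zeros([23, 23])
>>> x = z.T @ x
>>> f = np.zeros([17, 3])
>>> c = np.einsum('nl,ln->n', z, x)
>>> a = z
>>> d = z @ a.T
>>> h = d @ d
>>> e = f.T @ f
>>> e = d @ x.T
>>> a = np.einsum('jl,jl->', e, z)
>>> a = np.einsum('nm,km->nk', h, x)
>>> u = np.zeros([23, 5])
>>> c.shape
(23,)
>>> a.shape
(23, 5)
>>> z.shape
(23, 5)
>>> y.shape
(23, 3, 3, 3)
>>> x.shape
(5, 23)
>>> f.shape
(17, 3)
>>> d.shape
(23, 23)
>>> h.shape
(23, 23)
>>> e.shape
(23, 5)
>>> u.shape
(23, 5)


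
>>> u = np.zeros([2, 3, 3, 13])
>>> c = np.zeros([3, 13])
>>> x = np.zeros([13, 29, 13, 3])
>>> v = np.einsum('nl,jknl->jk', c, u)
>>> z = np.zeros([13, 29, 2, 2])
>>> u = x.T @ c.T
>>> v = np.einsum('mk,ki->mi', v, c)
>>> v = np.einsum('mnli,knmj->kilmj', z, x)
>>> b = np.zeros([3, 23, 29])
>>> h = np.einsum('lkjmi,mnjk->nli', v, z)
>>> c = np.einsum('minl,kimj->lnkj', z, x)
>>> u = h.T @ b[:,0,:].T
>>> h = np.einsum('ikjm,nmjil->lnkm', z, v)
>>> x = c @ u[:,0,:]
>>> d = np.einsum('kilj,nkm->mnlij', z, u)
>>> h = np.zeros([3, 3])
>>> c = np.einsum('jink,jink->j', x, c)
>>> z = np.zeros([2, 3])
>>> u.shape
(3, 13, 3)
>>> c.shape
(2,)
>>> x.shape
(2, 2, 13, 3)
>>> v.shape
(13, 2, 2, 13, 3)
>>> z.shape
(2, 3)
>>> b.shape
(3, 23, 29)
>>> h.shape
(3, 3)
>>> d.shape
(3, 3, 2, 29, 2)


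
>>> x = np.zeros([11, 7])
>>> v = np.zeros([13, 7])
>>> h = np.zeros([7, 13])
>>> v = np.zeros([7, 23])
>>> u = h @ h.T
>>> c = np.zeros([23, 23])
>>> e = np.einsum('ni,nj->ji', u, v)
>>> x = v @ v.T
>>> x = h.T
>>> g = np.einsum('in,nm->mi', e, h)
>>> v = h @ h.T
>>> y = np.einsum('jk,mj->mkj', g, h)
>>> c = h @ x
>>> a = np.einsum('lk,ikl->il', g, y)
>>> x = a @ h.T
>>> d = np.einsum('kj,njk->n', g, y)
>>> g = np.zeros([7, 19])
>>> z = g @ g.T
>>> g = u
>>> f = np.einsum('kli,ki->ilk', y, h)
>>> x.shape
(7, 7)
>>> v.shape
(7, 7)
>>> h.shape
(7, 13)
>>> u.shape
(7, 7)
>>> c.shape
(7, 7)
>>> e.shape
(23, 7)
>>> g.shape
(7, 7)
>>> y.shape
(7, 23, 13)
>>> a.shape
(7, 13)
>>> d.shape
(7,)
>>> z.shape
(7, 7)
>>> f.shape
(13, 23, 7)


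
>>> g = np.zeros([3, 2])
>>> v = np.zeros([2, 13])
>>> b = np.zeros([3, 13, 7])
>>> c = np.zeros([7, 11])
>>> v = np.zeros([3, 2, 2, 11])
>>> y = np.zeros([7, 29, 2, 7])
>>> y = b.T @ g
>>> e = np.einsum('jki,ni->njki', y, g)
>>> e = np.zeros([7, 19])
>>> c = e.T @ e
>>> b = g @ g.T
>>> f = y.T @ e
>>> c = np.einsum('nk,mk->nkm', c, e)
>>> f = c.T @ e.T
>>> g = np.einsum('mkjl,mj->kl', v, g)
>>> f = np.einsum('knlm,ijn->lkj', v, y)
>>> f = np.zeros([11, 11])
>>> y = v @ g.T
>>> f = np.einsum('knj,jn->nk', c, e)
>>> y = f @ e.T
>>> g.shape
(2, 11)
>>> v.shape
(3, 2, 2, 11)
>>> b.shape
(3, 3)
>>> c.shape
(19, 19, 7)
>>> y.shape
(19, 7)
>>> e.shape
(7, 19)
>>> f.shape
(19, 19)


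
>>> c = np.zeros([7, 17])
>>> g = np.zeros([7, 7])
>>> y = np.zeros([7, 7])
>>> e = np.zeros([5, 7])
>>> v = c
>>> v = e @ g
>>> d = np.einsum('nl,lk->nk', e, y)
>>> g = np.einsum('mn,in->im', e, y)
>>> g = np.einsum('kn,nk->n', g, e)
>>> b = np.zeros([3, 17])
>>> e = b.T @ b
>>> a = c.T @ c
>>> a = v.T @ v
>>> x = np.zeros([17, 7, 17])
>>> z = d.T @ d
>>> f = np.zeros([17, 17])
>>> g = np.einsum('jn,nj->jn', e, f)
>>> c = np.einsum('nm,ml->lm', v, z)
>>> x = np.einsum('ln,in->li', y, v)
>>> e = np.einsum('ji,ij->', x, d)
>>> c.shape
(7, 7)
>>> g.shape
(17, 17)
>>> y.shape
(7, 7)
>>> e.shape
()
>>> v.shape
(5, 7)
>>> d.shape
(5, 7)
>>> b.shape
(3, 17)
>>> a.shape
(7, 7)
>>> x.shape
(7, 5)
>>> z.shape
(7, 7)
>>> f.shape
(17, 17)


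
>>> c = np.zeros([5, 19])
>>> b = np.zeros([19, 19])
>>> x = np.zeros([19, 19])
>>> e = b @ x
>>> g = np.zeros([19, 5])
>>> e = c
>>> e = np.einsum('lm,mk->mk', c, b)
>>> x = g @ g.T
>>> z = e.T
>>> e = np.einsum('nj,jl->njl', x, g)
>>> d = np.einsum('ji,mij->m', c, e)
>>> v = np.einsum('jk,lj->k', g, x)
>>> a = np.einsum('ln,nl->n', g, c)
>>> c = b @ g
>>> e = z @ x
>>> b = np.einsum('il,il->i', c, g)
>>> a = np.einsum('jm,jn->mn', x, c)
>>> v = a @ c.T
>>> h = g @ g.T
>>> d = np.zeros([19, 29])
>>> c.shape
(19, 5)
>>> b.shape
(19,)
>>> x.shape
(19, 19)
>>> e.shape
(19, 19)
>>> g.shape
(19, 5)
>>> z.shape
(19, 19)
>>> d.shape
(19, 29)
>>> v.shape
(19, 19)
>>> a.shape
(19, 5)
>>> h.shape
(19, 19)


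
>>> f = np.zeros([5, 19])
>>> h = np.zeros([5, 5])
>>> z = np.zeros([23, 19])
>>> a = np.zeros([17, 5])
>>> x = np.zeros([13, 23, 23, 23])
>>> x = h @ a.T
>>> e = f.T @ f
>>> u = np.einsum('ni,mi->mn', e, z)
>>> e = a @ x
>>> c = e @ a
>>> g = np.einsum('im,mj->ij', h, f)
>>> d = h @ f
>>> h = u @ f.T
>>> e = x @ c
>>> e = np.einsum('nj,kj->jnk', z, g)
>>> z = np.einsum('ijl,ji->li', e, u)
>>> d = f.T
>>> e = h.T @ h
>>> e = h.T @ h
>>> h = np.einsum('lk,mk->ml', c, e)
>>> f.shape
(5, 19)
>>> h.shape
(5, 17)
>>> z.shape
(5, 19)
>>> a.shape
(17, 5)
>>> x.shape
(5, 17)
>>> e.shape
(5, 5)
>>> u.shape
(23, 19)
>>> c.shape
(17, 5)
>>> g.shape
(5, 19)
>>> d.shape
(19, 5)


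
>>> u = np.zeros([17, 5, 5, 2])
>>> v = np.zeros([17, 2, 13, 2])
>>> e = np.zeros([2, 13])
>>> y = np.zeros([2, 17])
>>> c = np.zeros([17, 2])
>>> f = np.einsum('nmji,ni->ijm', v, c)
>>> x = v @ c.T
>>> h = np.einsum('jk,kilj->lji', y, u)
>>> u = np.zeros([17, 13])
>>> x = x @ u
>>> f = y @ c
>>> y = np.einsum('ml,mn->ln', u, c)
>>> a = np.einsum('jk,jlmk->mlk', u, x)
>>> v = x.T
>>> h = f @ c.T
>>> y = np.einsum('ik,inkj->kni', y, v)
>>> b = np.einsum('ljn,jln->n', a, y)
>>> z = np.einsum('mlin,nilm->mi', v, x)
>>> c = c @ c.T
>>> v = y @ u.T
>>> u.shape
(17, 13)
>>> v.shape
(2, 13, 17)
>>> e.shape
(2, 13)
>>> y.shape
(2, 13, 13)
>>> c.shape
(17, 17)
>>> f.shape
(2, 2)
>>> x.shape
(17, 2, 13, 13)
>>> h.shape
(2, 17)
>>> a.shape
(13, 2, 13)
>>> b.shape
(13,)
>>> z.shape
(13, 2)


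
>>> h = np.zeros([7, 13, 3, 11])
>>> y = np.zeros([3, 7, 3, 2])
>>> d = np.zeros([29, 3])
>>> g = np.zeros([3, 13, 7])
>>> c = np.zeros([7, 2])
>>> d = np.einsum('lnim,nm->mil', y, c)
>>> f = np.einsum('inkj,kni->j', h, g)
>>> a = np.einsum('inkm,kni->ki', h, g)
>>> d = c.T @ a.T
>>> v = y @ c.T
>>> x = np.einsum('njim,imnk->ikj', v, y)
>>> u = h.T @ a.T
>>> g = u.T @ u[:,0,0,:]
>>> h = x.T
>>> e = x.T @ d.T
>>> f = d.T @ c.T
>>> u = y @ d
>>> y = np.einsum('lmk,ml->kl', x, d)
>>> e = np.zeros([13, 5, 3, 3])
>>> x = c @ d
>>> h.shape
(7, 2, 3)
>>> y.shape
(7, 3)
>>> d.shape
(2, 3)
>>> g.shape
(3, 13, 3, 3)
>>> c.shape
(7, 2)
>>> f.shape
(3, 7)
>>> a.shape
(3, 7)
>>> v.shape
(3, 7, 3, 7)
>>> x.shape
(7, 3)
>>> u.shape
(3, 7, 3, 3)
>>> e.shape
(13, 5, 3, 3)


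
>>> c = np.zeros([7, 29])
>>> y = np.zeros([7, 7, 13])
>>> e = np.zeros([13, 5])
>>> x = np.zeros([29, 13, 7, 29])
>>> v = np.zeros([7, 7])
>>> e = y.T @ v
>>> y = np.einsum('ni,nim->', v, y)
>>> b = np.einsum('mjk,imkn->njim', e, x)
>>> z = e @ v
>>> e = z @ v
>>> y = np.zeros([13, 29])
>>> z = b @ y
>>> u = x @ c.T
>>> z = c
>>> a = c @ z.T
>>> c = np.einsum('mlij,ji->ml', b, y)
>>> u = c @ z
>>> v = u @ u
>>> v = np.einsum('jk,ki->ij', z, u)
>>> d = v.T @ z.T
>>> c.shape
(29, 7)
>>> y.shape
(13, 29)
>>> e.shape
(13, 7, 7)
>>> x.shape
(29, 13, 7, 29)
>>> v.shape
(29, 7)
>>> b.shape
(29, 7, 29, 13)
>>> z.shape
(7, 29)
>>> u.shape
(29, 29)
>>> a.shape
(7, 7)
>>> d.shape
(7, 7)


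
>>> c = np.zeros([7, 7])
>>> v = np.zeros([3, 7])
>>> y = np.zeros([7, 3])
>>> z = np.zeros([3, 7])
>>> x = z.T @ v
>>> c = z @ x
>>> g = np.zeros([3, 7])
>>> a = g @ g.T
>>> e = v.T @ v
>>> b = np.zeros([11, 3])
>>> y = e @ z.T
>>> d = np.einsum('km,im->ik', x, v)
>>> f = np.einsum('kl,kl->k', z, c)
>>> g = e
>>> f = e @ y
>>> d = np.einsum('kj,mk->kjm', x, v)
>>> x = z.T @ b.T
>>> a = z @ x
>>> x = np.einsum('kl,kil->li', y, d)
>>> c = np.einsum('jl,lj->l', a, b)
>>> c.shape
(11,)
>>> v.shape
(3, 7)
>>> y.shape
(7, 3)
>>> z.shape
(3, 7)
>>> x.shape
(3, 7)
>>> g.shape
(7, 7)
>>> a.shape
(3, 11)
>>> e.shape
(7, 7)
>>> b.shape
(11, 3)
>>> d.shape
(7, 7, 3)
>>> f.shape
(7, 3)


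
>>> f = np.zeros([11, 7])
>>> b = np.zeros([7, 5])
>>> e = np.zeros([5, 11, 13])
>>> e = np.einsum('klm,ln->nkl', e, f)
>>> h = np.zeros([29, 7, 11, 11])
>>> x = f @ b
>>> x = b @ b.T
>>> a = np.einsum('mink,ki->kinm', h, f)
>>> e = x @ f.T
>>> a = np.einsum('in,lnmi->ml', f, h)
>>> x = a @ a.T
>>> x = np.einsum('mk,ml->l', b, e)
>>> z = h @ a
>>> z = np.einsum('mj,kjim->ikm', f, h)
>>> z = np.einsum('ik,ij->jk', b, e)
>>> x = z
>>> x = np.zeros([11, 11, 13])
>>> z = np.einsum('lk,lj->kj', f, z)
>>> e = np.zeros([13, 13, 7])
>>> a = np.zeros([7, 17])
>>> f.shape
(11, 7)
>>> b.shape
(7, 5)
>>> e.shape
(13, 13, 7)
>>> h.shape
(29, 7, 11, 11)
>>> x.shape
(11, 11, 13)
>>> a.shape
(7, 17)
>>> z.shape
(7, 5)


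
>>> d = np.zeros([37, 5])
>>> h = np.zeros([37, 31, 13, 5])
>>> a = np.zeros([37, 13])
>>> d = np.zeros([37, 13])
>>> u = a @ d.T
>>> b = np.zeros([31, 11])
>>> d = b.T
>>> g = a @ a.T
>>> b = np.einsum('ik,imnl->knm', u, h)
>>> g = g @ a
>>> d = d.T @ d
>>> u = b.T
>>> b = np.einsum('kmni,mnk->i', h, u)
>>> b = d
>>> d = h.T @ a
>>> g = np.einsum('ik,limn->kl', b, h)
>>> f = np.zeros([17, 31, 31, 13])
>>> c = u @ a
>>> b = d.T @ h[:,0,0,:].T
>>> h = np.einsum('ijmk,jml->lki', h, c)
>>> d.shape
(5, 13, 31, 13)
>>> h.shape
(13, 5, 37)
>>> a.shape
(37, 13)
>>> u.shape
(31, 13, 37)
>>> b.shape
(13, 31, 13, 37)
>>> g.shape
(31, 37)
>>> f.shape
(17, 31, 31, 13)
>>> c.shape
(31, 13, 13)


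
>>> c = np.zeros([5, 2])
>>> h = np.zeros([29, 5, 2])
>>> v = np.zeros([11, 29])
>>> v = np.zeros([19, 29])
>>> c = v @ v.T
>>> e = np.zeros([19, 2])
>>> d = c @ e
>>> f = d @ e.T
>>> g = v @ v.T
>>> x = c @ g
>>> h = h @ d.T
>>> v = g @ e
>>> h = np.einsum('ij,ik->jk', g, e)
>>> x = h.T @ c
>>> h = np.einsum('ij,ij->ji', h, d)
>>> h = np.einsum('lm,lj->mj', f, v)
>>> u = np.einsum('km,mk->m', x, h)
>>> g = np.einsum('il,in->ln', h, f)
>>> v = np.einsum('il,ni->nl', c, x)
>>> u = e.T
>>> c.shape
(19, 19)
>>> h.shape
(19, 2)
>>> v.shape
(2, 19)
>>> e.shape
(19, 2)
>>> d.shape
(19, 2)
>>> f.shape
(19, 19)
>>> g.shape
(2, 19)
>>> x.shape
(2, 19)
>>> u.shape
(2, 19)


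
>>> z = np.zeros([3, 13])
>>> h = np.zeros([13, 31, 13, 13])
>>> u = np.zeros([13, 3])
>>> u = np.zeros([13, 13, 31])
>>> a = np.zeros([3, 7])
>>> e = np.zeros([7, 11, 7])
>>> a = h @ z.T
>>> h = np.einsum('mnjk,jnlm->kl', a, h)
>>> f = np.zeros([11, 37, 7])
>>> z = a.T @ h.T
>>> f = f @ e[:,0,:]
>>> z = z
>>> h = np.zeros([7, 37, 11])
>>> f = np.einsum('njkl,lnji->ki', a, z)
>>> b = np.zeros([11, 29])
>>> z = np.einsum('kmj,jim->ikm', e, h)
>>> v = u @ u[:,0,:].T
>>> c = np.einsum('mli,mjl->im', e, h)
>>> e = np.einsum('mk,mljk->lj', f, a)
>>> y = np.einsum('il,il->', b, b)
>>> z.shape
(37, 7, 11)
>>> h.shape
(7, 37, 11)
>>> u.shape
(13, 13, 31)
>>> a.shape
(13, 31, 13, 3)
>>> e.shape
(31, 13)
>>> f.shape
(13, 3)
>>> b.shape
(11, 29)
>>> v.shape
(13, 13, 13)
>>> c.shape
(7, 7)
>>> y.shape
()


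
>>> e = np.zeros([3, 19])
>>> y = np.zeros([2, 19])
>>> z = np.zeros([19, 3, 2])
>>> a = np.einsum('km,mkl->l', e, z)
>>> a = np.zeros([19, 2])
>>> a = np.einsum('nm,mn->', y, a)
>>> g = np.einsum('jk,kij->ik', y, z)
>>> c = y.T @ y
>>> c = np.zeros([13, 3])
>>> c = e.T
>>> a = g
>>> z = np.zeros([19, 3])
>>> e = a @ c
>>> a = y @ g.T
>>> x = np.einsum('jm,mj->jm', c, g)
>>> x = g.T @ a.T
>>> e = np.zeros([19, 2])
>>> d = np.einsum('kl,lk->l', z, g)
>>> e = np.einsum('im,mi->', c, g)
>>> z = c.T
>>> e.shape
()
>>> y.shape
(2, 19)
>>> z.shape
(3, 19)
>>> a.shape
(2, 3)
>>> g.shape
(3, 19)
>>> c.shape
(19, 3)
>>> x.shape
(19, 2)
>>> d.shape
(3,)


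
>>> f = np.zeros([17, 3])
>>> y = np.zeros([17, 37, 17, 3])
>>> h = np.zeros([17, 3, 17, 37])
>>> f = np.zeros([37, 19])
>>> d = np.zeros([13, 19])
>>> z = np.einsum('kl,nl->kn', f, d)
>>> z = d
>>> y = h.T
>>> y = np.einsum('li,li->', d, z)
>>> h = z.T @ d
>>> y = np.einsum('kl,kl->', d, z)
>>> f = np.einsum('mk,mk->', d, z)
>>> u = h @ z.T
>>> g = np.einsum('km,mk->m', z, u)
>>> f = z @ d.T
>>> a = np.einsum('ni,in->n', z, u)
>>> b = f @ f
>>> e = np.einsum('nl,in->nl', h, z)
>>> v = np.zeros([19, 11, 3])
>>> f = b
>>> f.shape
(13, 13)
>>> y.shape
()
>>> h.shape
(19, 19)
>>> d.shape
(13, 19)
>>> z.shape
(13, 19)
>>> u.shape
(19, 13)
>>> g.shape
(19,)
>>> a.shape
(13,)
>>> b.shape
(13, 13)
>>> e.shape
(19, 19)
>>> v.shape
(19, 11, 3)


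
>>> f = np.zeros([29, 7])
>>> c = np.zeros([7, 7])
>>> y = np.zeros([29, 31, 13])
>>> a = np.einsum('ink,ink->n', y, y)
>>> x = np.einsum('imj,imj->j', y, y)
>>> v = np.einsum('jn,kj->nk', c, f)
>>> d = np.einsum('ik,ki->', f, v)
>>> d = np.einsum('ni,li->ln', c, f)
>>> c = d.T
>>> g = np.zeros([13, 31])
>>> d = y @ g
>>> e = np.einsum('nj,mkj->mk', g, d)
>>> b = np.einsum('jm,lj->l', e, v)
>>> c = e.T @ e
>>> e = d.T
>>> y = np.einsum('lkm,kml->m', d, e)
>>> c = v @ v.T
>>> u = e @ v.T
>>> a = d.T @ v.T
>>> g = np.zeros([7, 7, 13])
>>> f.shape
(29, 7)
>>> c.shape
(7, 7)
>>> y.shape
(31,)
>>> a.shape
(31, 31, 7)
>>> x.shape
(13,)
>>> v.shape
(7, 29)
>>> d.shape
(29, 31, 31)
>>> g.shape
(7, 7, 13)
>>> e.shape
(31, 31, 29)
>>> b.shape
(7,)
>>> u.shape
(31, 31, 7)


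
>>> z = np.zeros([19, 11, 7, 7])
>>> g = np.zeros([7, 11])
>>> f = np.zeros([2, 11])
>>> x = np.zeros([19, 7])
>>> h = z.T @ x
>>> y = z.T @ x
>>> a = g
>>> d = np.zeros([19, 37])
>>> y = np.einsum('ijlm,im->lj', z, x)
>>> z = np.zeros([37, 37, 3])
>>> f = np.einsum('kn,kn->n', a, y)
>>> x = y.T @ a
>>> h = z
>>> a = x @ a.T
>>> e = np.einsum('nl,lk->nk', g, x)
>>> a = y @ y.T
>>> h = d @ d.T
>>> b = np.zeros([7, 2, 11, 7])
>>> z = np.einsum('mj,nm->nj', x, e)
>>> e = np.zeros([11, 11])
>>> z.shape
(7, 11)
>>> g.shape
(7, 11)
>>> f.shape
(11,)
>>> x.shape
(11, 11)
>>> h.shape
(19, 19)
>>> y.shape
(7, 11)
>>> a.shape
(7, 7)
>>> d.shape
(19, 37)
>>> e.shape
(11, 11)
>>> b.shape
(7, 2, 11, 7)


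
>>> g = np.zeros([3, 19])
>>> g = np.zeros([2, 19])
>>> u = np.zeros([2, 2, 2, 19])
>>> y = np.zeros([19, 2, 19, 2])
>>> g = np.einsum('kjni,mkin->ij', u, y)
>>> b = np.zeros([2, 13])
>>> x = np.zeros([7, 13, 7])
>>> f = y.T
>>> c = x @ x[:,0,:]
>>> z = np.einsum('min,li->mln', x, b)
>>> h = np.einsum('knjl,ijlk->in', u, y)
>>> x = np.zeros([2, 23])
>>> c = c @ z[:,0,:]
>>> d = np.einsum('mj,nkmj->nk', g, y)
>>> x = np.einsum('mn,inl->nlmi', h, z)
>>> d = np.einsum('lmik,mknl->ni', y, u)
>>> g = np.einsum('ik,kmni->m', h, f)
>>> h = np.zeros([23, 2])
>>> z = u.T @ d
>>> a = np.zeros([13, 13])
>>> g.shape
(19,)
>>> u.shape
(2, 2, 2, 19)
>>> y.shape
(19, 2, 19, 2)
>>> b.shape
(2, 13)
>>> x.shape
(2, 7, 19, 7)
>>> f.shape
(2, 19, 2, 19)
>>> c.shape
(7, 13, 7)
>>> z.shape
(19, 2, 2, 19)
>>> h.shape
(23, 2)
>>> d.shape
(2, 19)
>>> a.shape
(13, 13)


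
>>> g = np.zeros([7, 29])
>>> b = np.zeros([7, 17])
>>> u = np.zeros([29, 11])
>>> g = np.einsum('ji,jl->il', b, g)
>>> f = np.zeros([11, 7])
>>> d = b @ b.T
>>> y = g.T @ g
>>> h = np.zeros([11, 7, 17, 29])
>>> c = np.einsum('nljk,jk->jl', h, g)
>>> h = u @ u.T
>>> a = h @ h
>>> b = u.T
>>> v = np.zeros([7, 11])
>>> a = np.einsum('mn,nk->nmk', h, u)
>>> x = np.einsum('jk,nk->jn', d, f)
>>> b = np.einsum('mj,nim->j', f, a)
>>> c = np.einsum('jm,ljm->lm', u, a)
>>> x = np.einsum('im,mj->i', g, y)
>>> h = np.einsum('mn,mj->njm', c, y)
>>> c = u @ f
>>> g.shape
(17, 29)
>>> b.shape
(7,)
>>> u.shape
(29, 11)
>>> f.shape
(11, 7)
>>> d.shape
(7, 7)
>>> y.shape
(29, 29)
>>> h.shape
(11, 29, 29)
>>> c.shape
(29, 7)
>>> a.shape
(29, 29, 11)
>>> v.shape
(7, 11)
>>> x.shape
(17,)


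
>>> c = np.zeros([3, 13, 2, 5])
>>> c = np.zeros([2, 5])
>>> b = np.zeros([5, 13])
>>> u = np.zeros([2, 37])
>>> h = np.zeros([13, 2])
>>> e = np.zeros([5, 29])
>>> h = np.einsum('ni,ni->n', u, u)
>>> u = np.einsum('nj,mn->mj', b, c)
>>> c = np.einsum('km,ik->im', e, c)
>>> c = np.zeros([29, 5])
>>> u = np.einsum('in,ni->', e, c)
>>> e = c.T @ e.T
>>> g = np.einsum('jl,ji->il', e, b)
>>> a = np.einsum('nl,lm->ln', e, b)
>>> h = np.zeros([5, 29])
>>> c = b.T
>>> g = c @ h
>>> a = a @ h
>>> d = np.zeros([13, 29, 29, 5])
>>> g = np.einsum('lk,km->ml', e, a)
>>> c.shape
(13, 5)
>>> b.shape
(5, 13)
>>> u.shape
()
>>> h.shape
(5, 29)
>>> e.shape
(5, 5)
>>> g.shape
(29, 5)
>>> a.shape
(5, 29)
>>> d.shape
(13, 29, 29, 5)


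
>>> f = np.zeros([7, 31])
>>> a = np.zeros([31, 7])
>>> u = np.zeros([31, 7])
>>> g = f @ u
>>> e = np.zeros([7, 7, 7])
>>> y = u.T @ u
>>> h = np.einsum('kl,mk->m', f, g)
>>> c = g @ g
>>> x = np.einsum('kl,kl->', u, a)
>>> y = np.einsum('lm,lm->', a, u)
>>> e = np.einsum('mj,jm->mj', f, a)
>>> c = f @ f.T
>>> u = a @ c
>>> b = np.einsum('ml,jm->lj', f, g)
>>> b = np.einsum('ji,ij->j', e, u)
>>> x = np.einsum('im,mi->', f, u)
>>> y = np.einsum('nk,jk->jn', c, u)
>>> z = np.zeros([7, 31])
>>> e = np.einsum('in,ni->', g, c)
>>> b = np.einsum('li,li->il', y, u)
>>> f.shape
(7, 31)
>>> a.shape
(31, 7)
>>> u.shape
(31, 7)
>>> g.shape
(7, 7)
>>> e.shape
()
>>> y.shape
(31, 7)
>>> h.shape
(7,)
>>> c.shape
(7, 7)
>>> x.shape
()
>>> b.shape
(7, 31)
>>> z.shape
(7, 31)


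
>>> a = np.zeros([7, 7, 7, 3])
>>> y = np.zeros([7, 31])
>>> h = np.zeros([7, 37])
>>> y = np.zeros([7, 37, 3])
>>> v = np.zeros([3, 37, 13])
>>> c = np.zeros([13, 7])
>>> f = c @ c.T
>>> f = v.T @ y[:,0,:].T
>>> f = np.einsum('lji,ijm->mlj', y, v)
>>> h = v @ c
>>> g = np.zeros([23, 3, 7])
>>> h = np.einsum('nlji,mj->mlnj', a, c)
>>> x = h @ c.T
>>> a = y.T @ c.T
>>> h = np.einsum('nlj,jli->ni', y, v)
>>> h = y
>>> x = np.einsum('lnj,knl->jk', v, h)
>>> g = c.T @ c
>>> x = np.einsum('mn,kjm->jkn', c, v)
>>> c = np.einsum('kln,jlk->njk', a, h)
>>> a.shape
(3, 37, 13)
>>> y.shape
(7, 37, 3)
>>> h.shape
(7, 37, 3)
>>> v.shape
(3, 37, 13)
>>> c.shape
(13, 7, 3)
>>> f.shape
(13, 7, 37)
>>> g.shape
(7, 7)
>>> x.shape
(37, 3, 7)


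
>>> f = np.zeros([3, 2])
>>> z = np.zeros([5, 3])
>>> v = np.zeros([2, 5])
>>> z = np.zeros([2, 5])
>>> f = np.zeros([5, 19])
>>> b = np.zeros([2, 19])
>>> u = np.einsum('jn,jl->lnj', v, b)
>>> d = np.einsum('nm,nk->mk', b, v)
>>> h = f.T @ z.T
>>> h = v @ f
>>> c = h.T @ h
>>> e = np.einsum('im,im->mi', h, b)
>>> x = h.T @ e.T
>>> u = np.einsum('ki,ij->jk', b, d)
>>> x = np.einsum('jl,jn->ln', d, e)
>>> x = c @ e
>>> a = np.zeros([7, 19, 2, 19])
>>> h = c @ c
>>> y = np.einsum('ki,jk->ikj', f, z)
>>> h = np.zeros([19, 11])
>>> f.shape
(5, 19)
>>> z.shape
(2, 5)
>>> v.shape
(2, 5)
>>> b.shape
(2, 19)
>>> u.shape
(5, 2)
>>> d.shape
(19, 5)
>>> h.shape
(19, 11)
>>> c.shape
(19, 19)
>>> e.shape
(19, 2)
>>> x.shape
(19, 2)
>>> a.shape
(7, 19, 2, 19)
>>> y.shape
(19, 5, 2)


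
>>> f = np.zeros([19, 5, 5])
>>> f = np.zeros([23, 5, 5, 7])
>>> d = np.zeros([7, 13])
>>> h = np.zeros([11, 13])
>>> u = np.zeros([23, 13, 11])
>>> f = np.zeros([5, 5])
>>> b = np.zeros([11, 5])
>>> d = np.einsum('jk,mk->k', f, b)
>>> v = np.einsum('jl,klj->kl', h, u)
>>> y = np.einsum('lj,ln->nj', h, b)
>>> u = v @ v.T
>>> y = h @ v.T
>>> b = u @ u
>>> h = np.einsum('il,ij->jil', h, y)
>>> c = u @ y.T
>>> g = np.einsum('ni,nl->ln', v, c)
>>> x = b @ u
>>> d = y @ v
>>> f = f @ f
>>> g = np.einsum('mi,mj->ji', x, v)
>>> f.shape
(5, 5)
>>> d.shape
(11, 13)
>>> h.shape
(23, 11, 13)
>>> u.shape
(23, 23)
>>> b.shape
(23, 23)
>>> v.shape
(23, 13)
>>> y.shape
(11, 23)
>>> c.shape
(23, 11)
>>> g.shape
(13, 23)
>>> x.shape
(23, 23)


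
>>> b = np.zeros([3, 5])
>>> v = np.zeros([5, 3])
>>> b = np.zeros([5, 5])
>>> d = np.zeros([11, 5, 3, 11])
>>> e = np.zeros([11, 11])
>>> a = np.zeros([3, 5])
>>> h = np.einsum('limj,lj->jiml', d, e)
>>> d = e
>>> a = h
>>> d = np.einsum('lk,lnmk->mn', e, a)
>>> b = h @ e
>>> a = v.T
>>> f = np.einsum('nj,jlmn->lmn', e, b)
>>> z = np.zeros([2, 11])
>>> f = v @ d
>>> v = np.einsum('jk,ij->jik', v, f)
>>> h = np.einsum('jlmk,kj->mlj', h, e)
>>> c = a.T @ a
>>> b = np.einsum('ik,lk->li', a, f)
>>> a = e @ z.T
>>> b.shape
(5, 3)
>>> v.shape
(5, 5, 3)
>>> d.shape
(3, 5)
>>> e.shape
(11, 11)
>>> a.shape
(11, 2)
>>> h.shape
(3, 5, 11)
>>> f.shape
(5, 5)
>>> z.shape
(2, 11)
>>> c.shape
(5, 5)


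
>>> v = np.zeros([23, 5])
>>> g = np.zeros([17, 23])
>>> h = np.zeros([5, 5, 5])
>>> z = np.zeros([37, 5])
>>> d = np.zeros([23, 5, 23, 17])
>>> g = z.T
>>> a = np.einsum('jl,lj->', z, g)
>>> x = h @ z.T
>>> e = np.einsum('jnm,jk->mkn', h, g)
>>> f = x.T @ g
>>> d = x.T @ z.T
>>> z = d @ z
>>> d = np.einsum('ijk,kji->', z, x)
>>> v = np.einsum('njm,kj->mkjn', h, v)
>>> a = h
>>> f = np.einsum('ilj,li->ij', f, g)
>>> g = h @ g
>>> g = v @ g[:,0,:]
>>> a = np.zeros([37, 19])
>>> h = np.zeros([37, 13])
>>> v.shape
(5, 23, 5, 5)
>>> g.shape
(5, 23, 5, 37)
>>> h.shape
(37, 13)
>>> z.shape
(37, 5, 5)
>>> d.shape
()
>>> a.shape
(37, 19)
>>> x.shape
(5, 5, 37)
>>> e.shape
(5, 37, 5)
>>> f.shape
(37, 37)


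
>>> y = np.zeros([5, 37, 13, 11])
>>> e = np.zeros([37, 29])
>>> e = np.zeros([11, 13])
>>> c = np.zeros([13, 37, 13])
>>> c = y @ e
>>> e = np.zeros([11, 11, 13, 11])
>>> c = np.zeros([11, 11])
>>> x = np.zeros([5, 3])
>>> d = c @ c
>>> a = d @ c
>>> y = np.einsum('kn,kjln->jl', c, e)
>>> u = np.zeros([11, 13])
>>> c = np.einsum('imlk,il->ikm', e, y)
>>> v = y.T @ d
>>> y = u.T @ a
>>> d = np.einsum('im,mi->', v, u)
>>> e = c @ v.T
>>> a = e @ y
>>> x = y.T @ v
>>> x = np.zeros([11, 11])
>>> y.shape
(13, 11)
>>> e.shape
(11, 11, 13)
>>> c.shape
(11, 11, 11)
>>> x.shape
(11, 11)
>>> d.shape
()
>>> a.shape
(11, 11, 11)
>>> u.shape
(11, 13)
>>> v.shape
(13, 11)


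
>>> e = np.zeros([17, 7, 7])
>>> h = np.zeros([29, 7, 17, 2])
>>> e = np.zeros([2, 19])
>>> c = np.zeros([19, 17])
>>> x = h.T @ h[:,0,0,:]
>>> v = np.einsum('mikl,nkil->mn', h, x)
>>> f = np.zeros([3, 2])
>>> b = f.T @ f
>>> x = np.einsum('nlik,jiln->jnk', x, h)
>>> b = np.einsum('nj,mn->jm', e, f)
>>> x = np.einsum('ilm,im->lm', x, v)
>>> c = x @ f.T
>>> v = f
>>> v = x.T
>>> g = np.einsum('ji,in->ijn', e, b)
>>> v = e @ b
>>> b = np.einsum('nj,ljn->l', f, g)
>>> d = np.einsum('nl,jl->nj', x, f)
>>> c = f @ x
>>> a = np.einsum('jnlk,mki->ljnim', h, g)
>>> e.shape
(2, 19)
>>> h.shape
(29, 7, 17, 2)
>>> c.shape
(3, 2)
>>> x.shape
(2, 2)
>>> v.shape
(2, 3)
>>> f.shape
(3, 2)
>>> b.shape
(19,)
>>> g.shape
(19, 2, 3)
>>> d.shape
(2, 3)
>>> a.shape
(17, 29, 7, 3, 19)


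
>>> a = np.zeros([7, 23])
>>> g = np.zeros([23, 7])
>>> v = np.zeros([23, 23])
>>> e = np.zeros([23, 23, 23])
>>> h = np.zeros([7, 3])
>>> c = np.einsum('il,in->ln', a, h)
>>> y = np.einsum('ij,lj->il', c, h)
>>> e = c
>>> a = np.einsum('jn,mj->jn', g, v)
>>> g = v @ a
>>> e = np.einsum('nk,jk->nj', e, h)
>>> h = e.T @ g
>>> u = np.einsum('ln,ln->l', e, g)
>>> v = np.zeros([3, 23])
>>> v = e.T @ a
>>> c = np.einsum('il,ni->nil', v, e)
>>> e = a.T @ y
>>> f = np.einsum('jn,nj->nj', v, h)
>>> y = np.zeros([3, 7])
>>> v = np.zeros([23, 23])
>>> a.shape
(23, 7)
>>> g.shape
(23, 7)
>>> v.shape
(23, 23)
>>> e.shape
(7, 7)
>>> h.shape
(7, 7)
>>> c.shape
(23, 7, 7)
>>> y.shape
(3, 7)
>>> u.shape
(23,)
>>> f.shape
(7, 7)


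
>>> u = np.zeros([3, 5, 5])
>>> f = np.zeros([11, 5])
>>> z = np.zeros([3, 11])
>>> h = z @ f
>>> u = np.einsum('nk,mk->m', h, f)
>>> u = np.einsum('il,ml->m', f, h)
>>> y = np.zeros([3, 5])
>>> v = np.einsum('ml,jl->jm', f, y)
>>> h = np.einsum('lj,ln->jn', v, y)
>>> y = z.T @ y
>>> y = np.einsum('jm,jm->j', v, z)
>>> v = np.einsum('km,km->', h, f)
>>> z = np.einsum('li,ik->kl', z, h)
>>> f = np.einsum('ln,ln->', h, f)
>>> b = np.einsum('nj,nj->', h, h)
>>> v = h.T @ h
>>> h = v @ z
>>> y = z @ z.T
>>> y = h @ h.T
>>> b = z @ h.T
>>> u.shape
(3,)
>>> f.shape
()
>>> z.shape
(5, 3)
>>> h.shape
(5, 3)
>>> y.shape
(5, 5)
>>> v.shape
(5, 5)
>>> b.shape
(5, 5)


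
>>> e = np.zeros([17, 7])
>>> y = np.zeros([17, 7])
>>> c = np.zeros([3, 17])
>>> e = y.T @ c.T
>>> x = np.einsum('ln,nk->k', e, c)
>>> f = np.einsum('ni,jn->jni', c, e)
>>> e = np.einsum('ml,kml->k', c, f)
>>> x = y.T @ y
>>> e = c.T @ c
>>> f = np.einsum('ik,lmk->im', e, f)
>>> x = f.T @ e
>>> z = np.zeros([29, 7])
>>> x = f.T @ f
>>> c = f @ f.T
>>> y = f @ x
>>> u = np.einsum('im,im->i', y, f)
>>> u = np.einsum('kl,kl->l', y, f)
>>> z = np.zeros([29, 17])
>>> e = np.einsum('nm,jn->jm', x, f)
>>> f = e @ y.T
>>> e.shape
(17, 3)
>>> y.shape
(17, 3)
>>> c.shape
(17, 17)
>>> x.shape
(3, 3)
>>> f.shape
(17, 17)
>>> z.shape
(29, 17)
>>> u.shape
(3,)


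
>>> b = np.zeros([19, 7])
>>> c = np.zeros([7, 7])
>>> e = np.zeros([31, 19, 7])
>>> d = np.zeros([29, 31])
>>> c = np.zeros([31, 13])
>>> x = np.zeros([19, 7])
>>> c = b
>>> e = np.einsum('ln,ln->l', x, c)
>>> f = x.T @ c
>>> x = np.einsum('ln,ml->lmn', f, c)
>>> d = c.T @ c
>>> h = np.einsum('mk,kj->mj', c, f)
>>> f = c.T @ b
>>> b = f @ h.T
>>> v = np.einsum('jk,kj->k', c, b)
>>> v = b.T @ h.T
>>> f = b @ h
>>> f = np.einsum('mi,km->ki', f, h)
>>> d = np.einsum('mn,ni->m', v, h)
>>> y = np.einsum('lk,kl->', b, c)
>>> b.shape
(7, 19)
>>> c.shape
(19, 7)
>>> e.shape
(19,)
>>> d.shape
(19,)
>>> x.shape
(7, 19, 7)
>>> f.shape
(19, 7)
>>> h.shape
(19, 7)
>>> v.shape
(19, 19)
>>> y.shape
()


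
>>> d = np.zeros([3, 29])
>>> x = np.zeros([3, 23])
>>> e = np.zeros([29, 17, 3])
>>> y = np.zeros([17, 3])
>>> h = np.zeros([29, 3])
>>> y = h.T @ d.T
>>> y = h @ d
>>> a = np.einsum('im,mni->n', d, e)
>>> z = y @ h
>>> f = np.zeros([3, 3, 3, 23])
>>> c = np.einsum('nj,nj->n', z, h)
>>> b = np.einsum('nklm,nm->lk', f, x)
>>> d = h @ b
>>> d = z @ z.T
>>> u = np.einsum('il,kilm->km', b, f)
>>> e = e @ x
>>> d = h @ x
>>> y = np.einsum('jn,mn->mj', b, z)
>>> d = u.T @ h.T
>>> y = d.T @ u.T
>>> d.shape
(23, 29)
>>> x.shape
(3, 23)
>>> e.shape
(29, 17, 23)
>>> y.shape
(29, 3)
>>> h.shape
(29, 3)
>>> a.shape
(17,)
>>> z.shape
(29, 3)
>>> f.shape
(3, 3, 3, 23)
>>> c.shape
(29,)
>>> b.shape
(3, 3)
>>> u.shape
(3, 23)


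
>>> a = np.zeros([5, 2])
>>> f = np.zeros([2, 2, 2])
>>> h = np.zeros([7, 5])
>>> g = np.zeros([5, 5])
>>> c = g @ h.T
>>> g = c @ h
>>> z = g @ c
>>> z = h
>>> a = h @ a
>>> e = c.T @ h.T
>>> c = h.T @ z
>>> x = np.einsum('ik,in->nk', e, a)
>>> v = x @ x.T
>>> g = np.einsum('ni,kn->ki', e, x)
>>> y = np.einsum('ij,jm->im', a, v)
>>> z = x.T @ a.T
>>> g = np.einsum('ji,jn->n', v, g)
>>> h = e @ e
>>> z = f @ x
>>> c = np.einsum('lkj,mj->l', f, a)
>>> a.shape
(7, 2)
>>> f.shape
(2, 2, 2)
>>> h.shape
(7, 7)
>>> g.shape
(7,)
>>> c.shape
(2,)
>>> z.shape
(2, 2, 7)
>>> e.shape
(7, 7)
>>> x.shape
(2, 7)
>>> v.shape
(2, 2)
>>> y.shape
(7, 2)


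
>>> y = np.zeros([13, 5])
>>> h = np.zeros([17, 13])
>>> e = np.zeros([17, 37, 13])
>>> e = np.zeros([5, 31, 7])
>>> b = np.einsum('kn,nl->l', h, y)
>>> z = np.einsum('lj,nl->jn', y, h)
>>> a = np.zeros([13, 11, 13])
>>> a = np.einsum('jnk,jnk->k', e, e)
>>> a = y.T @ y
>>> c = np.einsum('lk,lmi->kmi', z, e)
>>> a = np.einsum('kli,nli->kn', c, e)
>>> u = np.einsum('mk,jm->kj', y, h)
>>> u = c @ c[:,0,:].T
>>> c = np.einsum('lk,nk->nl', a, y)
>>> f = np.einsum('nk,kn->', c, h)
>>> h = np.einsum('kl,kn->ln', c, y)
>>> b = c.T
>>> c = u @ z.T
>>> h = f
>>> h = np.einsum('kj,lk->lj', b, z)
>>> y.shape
(13, 5)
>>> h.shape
(5, 13)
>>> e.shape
(5, 31, 7)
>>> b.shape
(17, 13)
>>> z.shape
(5, 17)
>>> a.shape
(17, 5)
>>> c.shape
(17, 31, 5)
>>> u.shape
(17, 31, 17)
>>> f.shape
()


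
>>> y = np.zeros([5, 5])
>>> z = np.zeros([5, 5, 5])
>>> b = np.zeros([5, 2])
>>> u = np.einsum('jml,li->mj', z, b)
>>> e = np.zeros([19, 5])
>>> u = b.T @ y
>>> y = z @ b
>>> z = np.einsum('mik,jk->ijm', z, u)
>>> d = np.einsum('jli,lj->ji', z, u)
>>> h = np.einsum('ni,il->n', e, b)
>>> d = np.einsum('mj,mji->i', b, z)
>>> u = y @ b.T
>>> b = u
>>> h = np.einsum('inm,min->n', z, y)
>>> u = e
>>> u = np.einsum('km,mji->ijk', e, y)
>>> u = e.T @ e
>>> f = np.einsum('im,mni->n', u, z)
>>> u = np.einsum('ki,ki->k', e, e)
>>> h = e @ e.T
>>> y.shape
(5, 5, 2)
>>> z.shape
(5, 2, 5)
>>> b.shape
(5, 5, 5)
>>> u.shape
(19,)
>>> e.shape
(19, 5)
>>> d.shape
(5,)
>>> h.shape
(19, 19)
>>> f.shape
(2,)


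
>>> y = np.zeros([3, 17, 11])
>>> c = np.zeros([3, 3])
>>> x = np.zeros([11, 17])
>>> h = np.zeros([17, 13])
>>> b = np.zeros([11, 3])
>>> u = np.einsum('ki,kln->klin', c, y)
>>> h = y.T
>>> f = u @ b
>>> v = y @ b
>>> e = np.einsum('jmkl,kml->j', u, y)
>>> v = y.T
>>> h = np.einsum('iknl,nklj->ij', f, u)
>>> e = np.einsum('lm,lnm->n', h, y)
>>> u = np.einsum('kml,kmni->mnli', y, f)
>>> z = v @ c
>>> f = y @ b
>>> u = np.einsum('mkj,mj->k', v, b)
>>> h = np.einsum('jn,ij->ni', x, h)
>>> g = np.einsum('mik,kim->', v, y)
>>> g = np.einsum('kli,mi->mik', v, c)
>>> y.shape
(3, 17, 11)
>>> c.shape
(3, 3)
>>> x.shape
(11, 17)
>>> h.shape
(17, 3)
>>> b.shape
(11, 3)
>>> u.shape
(17,)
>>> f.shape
(3, 17, 3)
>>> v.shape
(11, 17, 3)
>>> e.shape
(17,)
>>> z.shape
(11, 17, 3)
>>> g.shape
(3, 3, 11)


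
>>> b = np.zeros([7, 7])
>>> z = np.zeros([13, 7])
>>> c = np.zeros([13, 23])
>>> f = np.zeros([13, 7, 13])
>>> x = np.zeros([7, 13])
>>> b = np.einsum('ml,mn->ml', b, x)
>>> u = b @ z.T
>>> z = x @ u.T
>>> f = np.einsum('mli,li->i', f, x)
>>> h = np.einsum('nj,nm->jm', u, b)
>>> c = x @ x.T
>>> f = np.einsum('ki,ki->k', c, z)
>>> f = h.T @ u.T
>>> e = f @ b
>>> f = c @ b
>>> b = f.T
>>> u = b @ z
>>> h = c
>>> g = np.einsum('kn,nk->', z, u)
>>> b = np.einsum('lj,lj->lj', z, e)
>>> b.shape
(7, 7)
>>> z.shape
(7, 7)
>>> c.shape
(7, 7)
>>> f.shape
(7, 7)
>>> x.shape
(7, 13)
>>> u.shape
(7, 7)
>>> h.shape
(7, 7)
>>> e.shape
(7, 7)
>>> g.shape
()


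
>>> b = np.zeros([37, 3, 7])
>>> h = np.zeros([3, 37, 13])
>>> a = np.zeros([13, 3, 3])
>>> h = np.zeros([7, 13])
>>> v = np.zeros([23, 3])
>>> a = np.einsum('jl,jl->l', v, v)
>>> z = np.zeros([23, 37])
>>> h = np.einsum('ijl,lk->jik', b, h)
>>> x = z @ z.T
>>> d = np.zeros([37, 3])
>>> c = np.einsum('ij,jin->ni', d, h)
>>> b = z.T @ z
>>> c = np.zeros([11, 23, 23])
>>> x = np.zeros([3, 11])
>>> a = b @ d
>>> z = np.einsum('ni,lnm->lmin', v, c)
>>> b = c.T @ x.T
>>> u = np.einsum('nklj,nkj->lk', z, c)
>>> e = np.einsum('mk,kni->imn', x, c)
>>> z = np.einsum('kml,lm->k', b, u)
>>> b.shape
(23, 23, 3)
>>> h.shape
(3, 37, 13)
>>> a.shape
(37, 3)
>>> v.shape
(23, 3)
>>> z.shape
(23,)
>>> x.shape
(3, 11)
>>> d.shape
(37, 3)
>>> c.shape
(11, 23, 23)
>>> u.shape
(3, 23)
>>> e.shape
(23, 3, 23)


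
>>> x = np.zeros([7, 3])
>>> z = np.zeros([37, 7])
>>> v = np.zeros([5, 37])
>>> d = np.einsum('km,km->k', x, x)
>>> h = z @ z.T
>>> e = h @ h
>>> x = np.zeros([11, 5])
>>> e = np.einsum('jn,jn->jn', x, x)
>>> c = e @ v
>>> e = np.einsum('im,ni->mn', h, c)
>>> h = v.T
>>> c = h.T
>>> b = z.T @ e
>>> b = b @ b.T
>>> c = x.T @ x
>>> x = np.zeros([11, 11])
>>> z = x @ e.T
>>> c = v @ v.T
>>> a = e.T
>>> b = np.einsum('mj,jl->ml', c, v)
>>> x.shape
(11, 11)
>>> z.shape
(11, 37)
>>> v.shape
(5, 37)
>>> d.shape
(7,)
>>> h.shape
(37, 5)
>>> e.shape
(37, 11)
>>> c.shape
(5, 5)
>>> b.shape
(5, 37)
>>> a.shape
(11, 37)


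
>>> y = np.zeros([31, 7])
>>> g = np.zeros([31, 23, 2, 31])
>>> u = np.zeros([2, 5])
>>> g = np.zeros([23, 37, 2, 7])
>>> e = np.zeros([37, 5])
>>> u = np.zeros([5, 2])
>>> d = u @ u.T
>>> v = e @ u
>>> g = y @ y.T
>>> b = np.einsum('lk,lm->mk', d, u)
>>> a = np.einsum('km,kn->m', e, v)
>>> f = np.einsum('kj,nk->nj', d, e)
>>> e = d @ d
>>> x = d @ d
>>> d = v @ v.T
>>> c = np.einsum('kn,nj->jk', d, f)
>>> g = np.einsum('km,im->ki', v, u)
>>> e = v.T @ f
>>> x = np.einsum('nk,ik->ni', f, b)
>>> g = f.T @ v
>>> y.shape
(31, 7)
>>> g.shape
(5, 2)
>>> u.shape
(5, 2)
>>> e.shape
(2, 5)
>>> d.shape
(37, 37)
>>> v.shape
(37, 2)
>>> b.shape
(2, 5)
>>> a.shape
(5,)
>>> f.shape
(37, 5)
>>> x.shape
(37, 2)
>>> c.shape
(5, 37)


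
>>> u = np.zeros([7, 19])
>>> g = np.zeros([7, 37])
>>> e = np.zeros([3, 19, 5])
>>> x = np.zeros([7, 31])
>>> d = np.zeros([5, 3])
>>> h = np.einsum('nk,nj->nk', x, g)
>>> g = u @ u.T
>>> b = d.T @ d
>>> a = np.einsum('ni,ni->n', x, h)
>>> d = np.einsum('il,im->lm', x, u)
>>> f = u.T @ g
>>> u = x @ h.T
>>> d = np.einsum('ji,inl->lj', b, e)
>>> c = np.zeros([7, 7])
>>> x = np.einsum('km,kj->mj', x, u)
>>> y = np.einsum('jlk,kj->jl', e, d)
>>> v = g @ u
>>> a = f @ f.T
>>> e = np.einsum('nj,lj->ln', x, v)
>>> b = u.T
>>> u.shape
(7, 7)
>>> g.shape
(7, 7)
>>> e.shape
(7, 31)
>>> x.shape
(31, 7)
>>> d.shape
(5, 3)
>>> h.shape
(7, 31)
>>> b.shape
(7, 7)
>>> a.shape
(19, 19)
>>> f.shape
(19, 7)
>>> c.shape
(7, 7)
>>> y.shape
(3, 19)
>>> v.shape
(7, 7)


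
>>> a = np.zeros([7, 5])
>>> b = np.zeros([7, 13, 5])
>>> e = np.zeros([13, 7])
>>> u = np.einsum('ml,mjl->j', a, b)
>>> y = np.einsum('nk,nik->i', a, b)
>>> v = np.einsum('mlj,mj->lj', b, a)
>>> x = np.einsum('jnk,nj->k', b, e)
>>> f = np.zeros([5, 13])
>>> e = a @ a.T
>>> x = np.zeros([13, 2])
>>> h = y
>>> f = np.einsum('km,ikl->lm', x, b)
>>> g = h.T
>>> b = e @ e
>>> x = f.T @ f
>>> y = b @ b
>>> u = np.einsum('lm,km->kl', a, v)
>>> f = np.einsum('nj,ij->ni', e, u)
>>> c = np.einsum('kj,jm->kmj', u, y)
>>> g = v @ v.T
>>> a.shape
(7, 5)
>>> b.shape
(7, 7)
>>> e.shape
(7, 7)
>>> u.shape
(13, 7)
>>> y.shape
(7, 7)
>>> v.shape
(13, 5)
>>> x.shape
(2, 2)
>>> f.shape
(7, 13)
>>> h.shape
(13,)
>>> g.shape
(13, 13)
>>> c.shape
(13, 7, 7)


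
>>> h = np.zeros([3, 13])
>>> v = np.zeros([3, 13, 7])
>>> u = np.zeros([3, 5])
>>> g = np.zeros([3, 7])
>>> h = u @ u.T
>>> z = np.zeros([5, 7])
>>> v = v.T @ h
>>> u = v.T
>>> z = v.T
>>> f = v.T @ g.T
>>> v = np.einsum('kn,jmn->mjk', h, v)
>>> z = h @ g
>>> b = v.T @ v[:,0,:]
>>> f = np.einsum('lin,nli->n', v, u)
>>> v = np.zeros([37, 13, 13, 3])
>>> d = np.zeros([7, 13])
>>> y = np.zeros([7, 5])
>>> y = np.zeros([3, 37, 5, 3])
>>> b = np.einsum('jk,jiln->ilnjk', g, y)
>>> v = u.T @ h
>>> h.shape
(3, 3)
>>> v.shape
(7, 13, 3)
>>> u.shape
(3, 13, 7)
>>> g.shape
(3, 7)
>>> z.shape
(3, 7)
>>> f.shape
(3,)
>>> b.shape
(37, 5, 3, 3, 7)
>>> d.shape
(7, 13)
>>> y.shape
(3, 37, 5, 3)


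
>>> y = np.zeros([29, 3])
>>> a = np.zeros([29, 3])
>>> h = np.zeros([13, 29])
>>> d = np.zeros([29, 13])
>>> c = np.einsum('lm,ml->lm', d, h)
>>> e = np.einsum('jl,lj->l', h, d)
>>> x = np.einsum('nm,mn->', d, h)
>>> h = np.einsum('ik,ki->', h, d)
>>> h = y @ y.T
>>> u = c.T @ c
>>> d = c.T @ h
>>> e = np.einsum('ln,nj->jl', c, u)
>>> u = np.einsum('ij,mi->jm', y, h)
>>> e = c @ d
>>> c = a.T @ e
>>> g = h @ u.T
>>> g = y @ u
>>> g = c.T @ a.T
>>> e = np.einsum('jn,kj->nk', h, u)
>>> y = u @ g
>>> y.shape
(3, 29)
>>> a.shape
(29, 3)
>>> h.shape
(29, 29)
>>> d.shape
(13, 29)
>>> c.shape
(3, 29)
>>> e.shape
(29, 3)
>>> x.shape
()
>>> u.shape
(3, 29)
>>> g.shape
(29, 29)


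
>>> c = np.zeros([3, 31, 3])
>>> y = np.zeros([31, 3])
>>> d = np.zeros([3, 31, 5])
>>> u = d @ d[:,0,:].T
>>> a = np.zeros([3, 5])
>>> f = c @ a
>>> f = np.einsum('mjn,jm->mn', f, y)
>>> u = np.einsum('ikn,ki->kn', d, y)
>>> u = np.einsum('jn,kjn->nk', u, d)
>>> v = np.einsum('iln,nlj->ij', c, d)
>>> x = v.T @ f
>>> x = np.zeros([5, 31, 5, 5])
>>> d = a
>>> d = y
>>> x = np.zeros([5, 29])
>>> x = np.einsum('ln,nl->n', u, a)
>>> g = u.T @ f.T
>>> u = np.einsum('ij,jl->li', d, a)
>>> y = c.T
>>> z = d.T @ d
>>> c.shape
(3, 31, 3)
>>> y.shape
(3, 31, 3)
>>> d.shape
(31, 3)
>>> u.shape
(5, 31)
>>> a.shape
(3, 5)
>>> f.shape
(3, 5)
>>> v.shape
(3, 5)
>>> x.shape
(3,)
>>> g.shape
(3, 3)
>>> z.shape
(3, 3)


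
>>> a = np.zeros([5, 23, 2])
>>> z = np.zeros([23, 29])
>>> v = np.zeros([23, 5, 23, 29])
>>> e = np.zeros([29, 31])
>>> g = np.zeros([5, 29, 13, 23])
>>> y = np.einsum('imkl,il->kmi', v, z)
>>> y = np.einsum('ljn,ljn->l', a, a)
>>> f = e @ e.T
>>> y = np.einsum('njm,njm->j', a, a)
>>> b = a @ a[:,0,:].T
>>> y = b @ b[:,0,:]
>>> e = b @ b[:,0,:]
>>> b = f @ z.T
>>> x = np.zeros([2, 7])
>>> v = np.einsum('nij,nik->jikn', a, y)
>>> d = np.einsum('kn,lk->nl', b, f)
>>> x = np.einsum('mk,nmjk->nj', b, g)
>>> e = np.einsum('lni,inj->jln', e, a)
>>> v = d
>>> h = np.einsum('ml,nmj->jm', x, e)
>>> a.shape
(5, 23, 2)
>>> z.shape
(23, 29)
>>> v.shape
(23, 29)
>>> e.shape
(2, 5, 23)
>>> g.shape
(5, 29, 13, 23)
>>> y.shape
(5, 23, 5)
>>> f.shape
(29, 29)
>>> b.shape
(29, 23)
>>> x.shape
(5, 13)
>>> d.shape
(23, 29)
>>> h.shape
(23, 5)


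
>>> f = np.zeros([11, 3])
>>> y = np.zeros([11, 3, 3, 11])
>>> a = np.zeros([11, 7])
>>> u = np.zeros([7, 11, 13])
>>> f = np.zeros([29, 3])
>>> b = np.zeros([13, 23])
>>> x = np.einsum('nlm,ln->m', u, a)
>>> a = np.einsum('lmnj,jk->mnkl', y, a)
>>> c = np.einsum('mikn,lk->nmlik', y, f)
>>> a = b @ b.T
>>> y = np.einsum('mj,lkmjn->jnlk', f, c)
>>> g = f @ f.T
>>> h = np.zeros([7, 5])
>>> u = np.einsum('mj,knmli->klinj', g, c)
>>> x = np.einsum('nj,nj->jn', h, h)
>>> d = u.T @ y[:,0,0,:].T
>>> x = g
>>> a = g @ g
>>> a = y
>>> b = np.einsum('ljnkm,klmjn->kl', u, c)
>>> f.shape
(29, 3)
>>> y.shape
(3, 3, 11, 11)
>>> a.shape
(3, 3, 11, 11)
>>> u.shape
(11, 3, 3, 11, 29)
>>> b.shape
(11, 11)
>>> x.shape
(29, 29)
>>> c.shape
(11, 11, 29, 3, 3)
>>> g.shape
(29, 29)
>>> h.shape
(7, 5)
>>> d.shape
(29, 11, 3, 3, 3)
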